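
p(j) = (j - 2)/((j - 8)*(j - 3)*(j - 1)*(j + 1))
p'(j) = -(j - 2)/((j - 8)*(j - 3)*(j - 1)*(j + 1)^2) - (j - 2)/((j - 8)*(j - 3)*(j - 1)^2*(j + 1)) + 1/((j - 8)*(j - 3)*(j - 1)*(j + 1)) - (j - 2)/((j - 8)*(j - 3)^2*(j - 1)*(j + 1)) - (j - 2)/((j - 8)^2*(j - 3)*(j - 1)*(j + 1)) = (-3*j^4 + 30*j^3 - 89*j^2 + 92*j - 2)/(j^8 - 22*j^7 + 167*j^6 - 484*j^5 + 239*j^4 + 1034*j^3 - 983*j^2 - 528*j + 576)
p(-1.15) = -0.26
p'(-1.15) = -1.84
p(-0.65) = 0.15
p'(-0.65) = -0.33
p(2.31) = 0.02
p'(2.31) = 0.07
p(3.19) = -0.14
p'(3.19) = 0.70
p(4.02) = -0.03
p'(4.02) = 0.03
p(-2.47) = -0.02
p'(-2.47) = -0.02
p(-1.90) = -0.03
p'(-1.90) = -0.05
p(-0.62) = 0.14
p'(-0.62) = -0.27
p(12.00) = 0.00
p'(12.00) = 0.00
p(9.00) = 0.01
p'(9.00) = -0.02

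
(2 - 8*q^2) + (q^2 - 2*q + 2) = -7*q^2 - 2*q + 4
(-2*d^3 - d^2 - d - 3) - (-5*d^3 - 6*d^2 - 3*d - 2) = 3*d^3 + 5*d^2 + 2*d - 1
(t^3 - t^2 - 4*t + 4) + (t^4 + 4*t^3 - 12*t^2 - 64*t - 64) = t^4 + 5*t^3 - 13*t^2 - 68*t - 60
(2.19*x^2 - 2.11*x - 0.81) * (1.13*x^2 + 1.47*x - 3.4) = 2.4747*x^4 + 0.835*x^3 - 11.463*x^2 + 5.9833*x + 2.754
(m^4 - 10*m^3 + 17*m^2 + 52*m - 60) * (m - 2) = m^5 - 12*m^4 + 37*m^3 + 18*m^2 - 164*m + 120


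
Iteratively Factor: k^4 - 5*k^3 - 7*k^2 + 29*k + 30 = (k + 1)*(k^3 - 6*k^2 - k + 30) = (k + 1)*(k + 2)*(k^2 - 8*k + 15) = (k - 3)*(k + 1)*(k + 2)*(k - 5)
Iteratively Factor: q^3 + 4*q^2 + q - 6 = (q + 2)*(q^2 + 2*q - 3) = (q - 1)*(q + 2)*(q + 3)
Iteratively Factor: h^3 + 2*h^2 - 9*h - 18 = (h - 3)*(h^2 + 5*h + 6) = (h - 3)*(h + 2)*(h + 3)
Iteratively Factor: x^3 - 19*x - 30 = (x + 2)*(x^2 - 2*x - 15) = (x + 2)*(x + 3)*(x - 5)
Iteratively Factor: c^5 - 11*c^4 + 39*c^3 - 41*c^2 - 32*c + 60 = (c - 3)*(c^4 - 8*c^3 + 15*c^2 + 4*c - 20) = (c - 3)*(c + 1)*(c^3 - 9*c^2 + 24*c - 20) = (c - 3)*(c - 2)*(c + 1)*(c^2 - 7*c + 10) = (c - 3)*(c - 2)^2*(c + 1)*(c - 5)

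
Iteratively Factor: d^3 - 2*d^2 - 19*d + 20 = (d + 4)*(d^2 - 6*d + 5) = (d - 1)*(d + 4)*(d - 5)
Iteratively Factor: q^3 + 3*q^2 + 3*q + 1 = (q + 1)*(q^2 + 2*q + 1) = (q + 1)^2*(q + 1)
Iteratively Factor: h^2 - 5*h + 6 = (h - 3)*(h - 2)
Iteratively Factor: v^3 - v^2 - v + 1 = (v - 1)*(v^2 - 1) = (v - 1)*(v + 1)*(v - 1)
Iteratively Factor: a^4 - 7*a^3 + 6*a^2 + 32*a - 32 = (a - 4)*(a^3 - 3*a^2 - 6*a + 8) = (a - 4)*(a - 1)*(a^2 - 2*a - 8) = (a - 4)*(a - 1)*(a + 2)*(a - 4)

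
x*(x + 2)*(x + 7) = x^3 + 9*x^2 + 14*x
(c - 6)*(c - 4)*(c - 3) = c^3 - 13*c^2 + 54*c - 72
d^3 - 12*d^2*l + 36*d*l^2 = d*(d - 6*l)^2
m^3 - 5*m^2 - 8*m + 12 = (m - 6)*(m - 1)*(m + 2)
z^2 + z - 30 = (z - 5)*(z + 6)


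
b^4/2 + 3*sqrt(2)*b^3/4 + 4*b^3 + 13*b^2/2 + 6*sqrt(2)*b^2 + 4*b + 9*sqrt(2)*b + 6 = (b/2 + sqrt(2)/2)*(b + 2)*(b + 6)*(b + sqrt(2)/2)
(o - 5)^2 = o^2 - 10*o + 25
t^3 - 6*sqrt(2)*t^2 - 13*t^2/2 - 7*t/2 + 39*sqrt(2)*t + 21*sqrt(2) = (t - 7)*(t + 1/2)*(t - 6*sqrt(2))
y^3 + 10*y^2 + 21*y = y*(y + 3)*(y + 7)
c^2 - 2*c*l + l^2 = (-c + l)^2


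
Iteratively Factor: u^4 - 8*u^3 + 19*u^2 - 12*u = (u - 3)*(u^3 - 5*u^2 + 4*u) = (u - 3)*(u - 1)*(u^2 - 4*u) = (u - 4)*(u - 3)*(u - 1)*(u)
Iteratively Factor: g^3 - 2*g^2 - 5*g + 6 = (g - 3)*(g^2 + g - 2) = (g - 3)*(g + 2)*(g - 1)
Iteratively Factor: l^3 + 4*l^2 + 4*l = (l + 2)*(l^2 + 2*l) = l*(l + 2)*(l + 2)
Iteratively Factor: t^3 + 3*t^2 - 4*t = (t)*(t^2 + 3*t - 4) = t*(t - 1)*(t + 4)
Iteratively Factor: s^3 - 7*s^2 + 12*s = (s - 3)*(s^2 - 4*s) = s*(s - 3)*(s - 4)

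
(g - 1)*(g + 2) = g^2 + g - 2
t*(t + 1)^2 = t^3 + 2*t^2 + t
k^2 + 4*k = k*(k + 4)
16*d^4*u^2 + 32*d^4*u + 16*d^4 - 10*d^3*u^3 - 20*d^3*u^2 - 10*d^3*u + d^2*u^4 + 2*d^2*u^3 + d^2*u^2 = (-8*d + u)*(-2*d + u)*(d*u + d)^2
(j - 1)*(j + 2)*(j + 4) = j^3 + 5*j^2 + 2*j - 8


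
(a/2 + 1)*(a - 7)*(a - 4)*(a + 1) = a^4/2 - 4*a^3 - 3*a^2/2 + 31*a + 28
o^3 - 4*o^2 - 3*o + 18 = (o - 3)^2*(o + 2)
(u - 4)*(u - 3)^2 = u^3 - 10*u^2 + 33*u - 36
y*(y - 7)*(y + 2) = y^3 - 5*y^2 - 14*y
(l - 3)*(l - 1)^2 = l^3 - 5*l^2 + 7*l - 3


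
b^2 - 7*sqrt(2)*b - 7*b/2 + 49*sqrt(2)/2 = (b - 7/2)*(b - 7*sqrt(2))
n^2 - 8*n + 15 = (n - 5)*(n - 3)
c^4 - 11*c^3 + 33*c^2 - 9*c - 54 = (c - 6)*(c - 3)^2*(c + 1)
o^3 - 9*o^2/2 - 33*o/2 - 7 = (o - 7)*(o + 1/2)*(o + 2)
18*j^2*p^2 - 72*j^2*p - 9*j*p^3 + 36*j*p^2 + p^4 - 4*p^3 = p*(-6*j + p)*(-3*j + p)*(p - 4)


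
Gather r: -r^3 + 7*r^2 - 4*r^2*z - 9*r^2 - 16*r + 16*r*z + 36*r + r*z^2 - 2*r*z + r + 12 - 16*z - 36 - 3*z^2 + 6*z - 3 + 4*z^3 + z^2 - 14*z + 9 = -r^3 + r^2*(-4*z - 2) + r*(z^2 + 14*z + 21) + 4*z^3 - 2*z^2 - 24*z - 18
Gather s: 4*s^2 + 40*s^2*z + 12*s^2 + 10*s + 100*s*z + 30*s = s^2*(40*z + 16) + s*(100*z + 40)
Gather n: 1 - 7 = -6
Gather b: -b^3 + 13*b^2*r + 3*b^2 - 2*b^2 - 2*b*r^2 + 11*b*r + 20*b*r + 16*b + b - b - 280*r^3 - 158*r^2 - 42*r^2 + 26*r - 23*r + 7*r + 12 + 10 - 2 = -b^3 + b^2*(13*r + 1) + b*(-2*r^2 + 31*r + 16) - 280*r^3 - 200*r^2 + 10*r + 20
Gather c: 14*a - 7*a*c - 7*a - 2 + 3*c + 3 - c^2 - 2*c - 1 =7*a - c^2 + c*(1 - 7*a)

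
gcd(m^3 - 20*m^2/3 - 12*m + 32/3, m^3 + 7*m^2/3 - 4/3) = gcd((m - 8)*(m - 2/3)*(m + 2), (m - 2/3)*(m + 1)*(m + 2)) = m^2 + 4*m/3 - 4/3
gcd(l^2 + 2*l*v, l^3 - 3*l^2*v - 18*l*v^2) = l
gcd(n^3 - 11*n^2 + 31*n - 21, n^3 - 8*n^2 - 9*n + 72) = n - 3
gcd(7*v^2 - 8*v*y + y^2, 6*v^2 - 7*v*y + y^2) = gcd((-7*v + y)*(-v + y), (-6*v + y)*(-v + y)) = -v + y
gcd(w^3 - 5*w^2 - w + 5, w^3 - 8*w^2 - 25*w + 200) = w - 5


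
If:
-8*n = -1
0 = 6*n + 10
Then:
No Solution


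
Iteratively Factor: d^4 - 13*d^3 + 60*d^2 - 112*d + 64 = (d - 1)*(d^3 - 12*d^2 + 48*d - 64) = (d - 4)*(d - 1)*(d^2 - 8*d + 16) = (d - 4)^2*(d - 1)*(d - 4)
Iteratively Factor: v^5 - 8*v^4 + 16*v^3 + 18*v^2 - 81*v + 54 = (v - 1)*(v^4 - 7*v^3 + 9*v^2 + 27*v - 54) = (v - 3)*(v - 1)*(v^3 - 4*v^2 - 3*v + 18) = (v - 3)^2*(v - 1)*(v^2 - v - 6) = (v - 3)^3*(v - 1)*(v + 2)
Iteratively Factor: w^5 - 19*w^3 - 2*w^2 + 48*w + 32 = (w - 4)*(w^4 + 4*w^3 - 3*w^2 - 14*w - 8) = (w - 4)*(w + 1)*(w^3 + 3*w^2 - 6*w - 8) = (w - 4)*(w + 1)^2*(w^2 + 2*w - 8) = (w - 4)*(w + 1)^2*(w + 4)*(w - 2)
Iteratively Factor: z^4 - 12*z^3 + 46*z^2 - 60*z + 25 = (z - 5)*(z^3 - 7*z^2 + 11*z - 5) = (z - 5)*(z - 1)*(z^2 - 6*z + 5) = (z - 5)*(z - 1)^2*(z - 5)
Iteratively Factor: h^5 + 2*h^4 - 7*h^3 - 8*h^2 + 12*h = (h)*(h^4 + 2*h^3 - 7*h^2 - 8*h + 12) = h*(h + 2)*(h^3 - 7*h + 6) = h*(h - 2)*(h + 2)*(h^2 + 2*h - 3) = h*(h - 2)*(h - 1)*(h + 2)*(h + 3)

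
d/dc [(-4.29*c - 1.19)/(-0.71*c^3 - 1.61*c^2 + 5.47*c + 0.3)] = (-6.0918*c^3 - 9.4416*c^2 - 3.8318*c + 5.2223)/(0.5041*c^6 + 2.2862*c^5 - 5.1753*c^4 - 18.0394*c^3 + 28.9549*c^2 + 3.282*c + 0.09)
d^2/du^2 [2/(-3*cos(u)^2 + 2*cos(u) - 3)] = (-72*sin(u)^4 - 28*sin(u)^2 - 57*cos(u) + 9*cos(3*u) + 80)/(3*sin(u)^2 + 2*cos(u) - 6)^3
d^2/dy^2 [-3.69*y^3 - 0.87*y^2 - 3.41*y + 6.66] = -22.14*y - 1.74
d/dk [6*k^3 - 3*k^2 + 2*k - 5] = 18*k^2 - 6*k + 2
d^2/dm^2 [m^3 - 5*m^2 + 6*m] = 6*m - 10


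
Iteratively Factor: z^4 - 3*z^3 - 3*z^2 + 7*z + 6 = (z - 2)*(z^3 - z^2 - 5*z - 3) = (z - 2)*(z + 1)*(z^2 - 2*z - 3) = (z - 2)*(z + 1)^2*(z - 3)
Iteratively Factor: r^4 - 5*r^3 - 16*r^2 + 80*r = (r)*(r^3 - 5*r^2 - 16*r + 80) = r*(r + 4)*(r^2 - 9*r + 20) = r*(r - 4)*(r + 4)*(r - 5)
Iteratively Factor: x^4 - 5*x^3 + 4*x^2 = (x)*(x^3 - 5*x^2 + 4*x) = x*(x - 4)*(x^2 - x) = x^2*(x - 4)*(x - 1)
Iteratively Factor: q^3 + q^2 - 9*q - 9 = (q + 3)*(q^2 - 2*q - 3) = (q + 1)*(q + 3)*(q - 3)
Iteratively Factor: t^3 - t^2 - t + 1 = (t - 1)*(t^2 - 1) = (t - 1)*(t + 1)*(t - 1)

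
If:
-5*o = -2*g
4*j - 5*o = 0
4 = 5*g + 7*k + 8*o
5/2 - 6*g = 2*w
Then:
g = 5/12 - w/3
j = 5/24 - w/6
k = 41*w/105 + 1/12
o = 1/6 - 2*w/15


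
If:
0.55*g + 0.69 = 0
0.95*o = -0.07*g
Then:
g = -1.25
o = 0.09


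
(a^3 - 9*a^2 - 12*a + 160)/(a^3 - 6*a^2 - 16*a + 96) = (a^2 - 13*a + 40)/(a^2 - 10*a + 24)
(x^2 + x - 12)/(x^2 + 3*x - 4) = (x - 3)/(x - 1)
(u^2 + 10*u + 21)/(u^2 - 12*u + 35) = (u^2 + 10*u + 21)/(u^2 - 12*u + 35)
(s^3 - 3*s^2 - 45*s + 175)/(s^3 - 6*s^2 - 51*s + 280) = (s - 5)/(s - 8)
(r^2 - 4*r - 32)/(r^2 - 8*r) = (r + 4)/r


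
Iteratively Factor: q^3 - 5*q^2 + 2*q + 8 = (q + 1)*(q^2 - 6*q + 8) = (q - 4)*(q + 1)*(q - 2)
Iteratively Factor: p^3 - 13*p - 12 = (p + 3)*(p^2 - 3*p - 4) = (p - 4)*(p + 3)*(p + 1)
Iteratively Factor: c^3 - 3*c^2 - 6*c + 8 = (c - 1)*(c^2 - 2*c - 8) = (c - 4)*(c - 1)*(c + 2)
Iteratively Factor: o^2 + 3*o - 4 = (o - 1)*(o + 4)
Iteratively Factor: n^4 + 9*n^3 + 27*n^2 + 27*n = (n)*(n^3 + 9*n^2 + 27*n + 27) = n*(n + 3)*(n^2 + 6*n + 9) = n*(n + 3)^2*(n + 3)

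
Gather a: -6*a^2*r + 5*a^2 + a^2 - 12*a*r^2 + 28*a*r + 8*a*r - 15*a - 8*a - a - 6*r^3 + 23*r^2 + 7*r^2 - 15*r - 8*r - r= a^2*(6 - 6*r) + a*(-12*r^2 + 36*r - 24) - 6*r^3 + 30*r^2 - 24*r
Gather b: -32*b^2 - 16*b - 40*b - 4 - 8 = -32*b^2 - 56*b - 12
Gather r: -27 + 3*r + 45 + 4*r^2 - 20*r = 4*r^2 - 17*r + 18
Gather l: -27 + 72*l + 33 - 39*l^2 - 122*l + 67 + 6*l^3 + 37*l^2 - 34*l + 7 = 6*l^3 - 2*l^2 - 84*l + 80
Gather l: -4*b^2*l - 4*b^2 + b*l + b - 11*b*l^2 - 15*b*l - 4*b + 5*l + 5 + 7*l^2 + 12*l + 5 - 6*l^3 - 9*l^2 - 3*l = -4*b^2 - 3*b - 6*l^3 + l^2*(-11*b - 2) + l*(-4*b^2 - 14*b + 14) + 10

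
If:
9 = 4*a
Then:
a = 9/4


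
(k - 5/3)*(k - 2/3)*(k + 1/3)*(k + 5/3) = k^4 - k^3/3 - 3*k^2 + 25*k/27 + 50/81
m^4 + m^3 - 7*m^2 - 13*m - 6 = (m - 3)*(m + 1)^2*(m + 2)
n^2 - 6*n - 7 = (n - 7)*(n + 1)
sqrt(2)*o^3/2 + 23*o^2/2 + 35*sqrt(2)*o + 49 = (o + 7*sqrt(2)/2)*(o + 7*sqrt(2))*(sqrt(2)*o/2 + 1)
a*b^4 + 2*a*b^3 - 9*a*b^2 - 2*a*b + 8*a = (b - 2)*(b - 1)*(b + 4)*(a*b + a)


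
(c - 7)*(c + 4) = c^2 - 3*c - 28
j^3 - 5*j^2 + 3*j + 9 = (j - 3)^2*(j + 1)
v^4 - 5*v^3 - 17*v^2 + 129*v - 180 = (v - 4)*(v - 3)^2*(v + 5)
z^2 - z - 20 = (z - 5)*(z + 4)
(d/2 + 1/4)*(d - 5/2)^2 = d^3/2 - 9*d^2/4 + 15*d/8 + 25/16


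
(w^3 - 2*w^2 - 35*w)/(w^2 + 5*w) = w - 7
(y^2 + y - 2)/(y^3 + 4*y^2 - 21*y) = (y^2 + y - 2)/(y*(y^2 + 4*y - 21))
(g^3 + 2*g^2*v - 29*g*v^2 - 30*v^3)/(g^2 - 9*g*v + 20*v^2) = (-g^2 - 7*g*v - 6*v^2)/(-g + 4*v)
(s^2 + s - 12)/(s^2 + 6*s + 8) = (s - 3)/(s + 2)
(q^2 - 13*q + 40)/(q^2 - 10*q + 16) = (q - 5)/(q - 2)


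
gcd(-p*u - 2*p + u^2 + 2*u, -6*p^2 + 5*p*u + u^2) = p - u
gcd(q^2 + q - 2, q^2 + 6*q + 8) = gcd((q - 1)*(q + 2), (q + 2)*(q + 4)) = q + 2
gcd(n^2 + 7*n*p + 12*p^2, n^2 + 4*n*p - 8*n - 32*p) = n + 4*p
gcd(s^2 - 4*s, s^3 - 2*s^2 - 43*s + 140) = s - 4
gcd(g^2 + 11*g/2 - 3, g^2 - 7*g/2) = 1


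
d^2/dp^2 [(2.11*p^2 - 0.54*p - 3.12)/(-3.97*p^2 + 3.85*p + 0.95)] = (-47.4788179999999*p^3 + 247.296858*p^2 - 273.90618*p + 108.26791)/(62.570773*p^6 - 182.038395*p^5 + 131.61741*p^4 + 30.055025*p^3 - 31.49535*p^2 - 10.423875*p - 0.857375)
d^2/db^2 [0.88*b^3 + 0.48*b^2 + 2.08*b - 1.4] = 5.28*b + 0.96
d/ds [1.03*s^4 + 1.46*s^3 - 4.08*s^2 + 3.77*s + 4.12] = 4.12*s^3 + 4.38*s^2 - 8.16*s + 3.77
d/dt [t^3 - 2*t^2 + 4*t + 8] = 3*t^2 - 4*t + 4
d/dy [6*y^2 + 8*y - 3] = 12*y + 8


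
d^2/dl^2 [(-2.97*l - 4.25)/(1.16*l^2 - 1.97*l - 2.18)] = ((2.32*l - 1.97)*(2.97*l + 4.25)*(4.64*l - 3.94) + (20.6712*l - 1.8418)*(-1.16*l^2 + 1.97*l + 2.18))/(-1.16*l^2 + 1.97*l + 2.18)^3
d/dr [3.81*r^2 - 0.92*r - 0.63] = 7.62*r - 0.92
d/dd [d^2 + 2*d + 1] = 2*d + 2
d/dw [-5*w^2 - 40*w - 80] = -10*w - 40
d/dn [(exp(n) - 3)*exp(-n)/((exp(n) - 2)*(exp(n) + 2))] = (-2*exp(3*n) + 9*exp(2*n) - 12)*exp(-n)/(exp(4*n) - 8*exp(2*n) + 16)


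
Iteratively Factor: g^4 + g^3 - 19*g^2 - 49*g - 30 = (g + 3)*(g^3 - 2*g^2 - 13*g - 10) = (g - 5)*(g + 3)*(g^2 + 3*g + 2) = (g - 5)*(g + 1)*(g + 3)*(g + 2)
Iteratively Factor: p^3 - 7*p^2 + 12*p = (p - 3)*(p^2 - 4*p) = p*(p - 3)*(p - 4)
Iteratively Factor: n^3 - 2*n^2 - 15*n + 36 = (n - 3)*(n^2 + n - 12) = (n - 3)*(n + 4)*(n - 3)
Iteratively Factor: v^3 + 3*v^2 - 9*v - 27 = (v + 3)*(v^2 - 9) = (v + 3)^2*(v - 3)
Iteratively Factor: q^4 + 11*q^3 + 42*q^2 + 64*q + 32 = (q + 2)*(q^3 + 9*q^2 + 24*q + 16) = (q + 1)*(q + 2)*(q^2 + 8*q + 16) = (q + 1)*(q + 2)*(q + 4)*(q + 4)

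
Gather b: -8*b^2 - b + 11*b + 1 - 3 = -8*b^2 + 10*b - 2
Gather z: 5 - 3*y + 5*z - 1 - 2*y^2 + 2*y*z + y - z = -2*y^2 - 2*y + z*(2*y + 4) + 4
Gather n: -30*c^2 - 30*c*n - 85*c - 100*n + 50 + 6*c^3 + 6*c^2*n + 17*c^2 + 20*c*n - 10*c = 6*c^3 - 13*c^2 - 95*c + n*(6*c^2 - 10*c - 100) + 50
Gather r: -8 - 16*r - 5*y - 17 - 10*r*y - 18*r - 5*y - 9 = r*(-10*y - 34) - 10*y - 34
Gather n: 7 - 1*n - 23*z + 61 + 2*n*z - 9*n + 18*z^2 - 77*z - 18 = n*(2*z - 10) + 18*z^2 - 100*z + 50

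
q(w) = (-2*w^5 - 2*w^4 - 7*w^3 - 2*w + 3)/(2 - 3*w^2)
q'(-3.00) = 16.37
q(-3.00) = -20.88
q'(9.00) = 176.75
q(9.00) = 565.72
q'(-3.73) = 25.39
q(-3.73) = -36.00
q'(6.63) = 99.48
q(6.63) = 242.82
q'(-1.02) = -37.56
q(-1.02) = -11.16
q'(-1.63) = 3.23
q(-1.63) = -7.62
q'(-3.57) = 23.24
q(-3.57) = -32.11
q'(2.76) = 21.34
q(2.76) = 28.10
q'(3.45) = 30.97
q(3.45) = 46.05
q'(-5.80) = 62.24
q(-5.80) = -123.78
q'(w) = 6*w*(-2*w^5 - 2*w^4 - 7*w^3 - 2*w + 3)/(2 - 3*w^2)^2 + (-10*w^4 - 8*w^3 - 21*w^2 - 2)/(2 - 3*w^2)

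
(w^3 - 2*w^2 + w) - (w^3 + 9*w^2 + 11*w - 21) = -11*w^2 - 10*w + 21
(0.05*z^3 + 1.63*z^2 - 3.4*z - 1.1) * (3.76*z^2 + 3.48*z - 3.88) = 0.188*z^5 + 6.3028*z^4 - 7.3056*z^3 - 22.2924*z^2 + 9.364*z + 4.268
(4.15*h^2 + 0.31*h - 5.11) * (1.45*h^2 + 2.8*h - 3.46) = 6.0175*h^4 + 12.0695*h^3 - 20.9005*h^2 - 15.3806*h + 17.6806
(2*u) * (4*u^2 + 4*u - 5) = 8*u^3 + 8*u^2 - 10*u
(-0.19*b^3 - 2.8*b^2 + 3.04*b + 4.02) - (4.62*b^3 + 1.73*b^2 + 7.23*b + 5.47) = -4.81*b^3 - 4.53*b^2 - 4.19*b - 1.45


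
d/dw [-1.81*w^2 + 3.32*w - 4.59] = 3.32 - 3.62*w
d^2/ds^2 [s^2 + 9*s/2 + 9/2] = 2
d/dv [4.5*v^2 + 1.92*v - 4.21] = 9.0*v + 1.92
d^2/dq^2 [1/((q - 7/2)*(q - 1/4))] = 64*(48*q^2 - 180*q + 211)/(512*q^6 - 5760*q^5 + 22944*q^4 - 37080*q^3 + 20076*q^2 - 4410*q + 343)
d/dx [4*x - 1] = 4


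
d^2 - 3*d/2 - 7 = (d - 7/2)*(d + 2)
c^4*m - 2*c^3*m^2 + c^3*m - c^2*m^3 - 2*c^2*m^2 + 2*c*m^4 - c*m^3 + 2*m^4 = (c - 2*m)*(c - m)*(c + m)*(c*m + m)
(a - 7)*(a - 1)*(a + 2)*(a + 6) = a^4 - 45*a^2 - 40*a + 84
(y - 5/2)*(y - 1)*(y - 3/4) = y^3 - 17*y^2/4 + 41*y/8 - 15/8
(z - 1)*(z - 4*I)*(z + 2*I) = z^3 - z^2 - 2*I*z^2 + 8*z + 2*I*z - 8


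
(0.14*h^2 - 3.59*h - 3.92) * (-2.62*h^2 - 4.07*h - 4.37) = -0.3668*h^4 + 8.836*h^3 + 24.2699*h^2 + 31.6427*h + 17.1304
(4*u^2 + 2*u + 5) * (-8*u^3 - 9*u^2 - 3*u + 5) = -32*u^5 - 52*u^4 - 70*u^3 - 31*u^2 - 5*u + 25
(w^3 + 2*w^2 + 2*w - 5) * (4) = 4*w^3 + 8*w^2 + 8*w - 20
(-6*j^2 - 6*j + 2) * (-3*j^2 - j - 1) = 18*j^4 + 24*j^3 + 6*j^2 + 4*j - 2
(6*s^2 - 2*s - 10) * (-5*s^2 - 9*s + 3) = -30*s^4 - 44*s^3 + 86*s^2 + 84*s - 30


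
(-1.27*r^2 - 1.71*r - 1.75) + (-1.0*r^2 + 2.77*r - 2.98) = -2.27*r^2 + 1.06*r - 4.73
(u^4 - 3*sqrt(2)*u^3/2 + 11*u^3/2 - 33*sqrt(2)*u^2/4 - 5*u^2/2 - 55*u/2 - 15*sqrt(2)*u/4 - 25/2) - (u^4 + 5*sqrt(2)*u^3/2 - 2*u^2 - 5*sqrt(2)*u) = -4*sqrt(2)*u^3 + 11*u^3/2 - 33*sqrt(2)*u^2/4 - u^2/2 - 55*u/2 + 5*sqrt(2)*u/4 - 25/2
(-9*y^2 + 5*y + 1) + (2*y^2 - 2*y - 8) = -7*y^2 + 3*y - 7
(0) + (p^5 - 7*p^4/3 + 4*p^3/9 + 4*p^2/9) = p^5 - 7*p^4/3 + 4*p^3/9 + 4*p^2/9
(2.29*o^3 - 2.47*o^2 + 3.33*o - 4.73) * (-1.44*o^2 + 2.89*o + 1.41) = -3.2976*o^5 + 10.1749*o^4 - 8.7046*o^3 + 12.9522*o^2 - 8.9744*o - 6.6693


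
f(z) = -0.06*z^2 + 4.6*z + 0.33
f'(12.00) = 3.16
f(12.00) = 46.89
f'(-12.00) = 6.04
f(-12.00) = -63.51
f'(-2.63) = 4.92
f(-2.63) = -12.18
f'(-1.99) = 4.84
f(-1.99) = -9.06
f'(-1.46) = 4.78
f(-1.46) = -6.51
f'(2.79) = 4.27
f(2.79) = 12.70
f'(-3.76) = 5.05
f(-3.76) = -17.81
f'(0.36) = 4.56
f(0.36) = 1.98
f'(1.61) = 4.41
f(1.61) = 7.58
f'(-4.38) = 5.13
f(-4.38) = -20.97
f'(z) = 4.6 - 0.12*z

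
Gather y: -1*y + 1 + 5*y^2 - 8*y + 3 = 5*y^2 - 9*y + 4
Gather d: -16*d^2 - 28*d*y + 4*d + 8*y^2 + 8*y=-16*d^2 + d*(4 - 28*y) + 8*y^2 + 8*y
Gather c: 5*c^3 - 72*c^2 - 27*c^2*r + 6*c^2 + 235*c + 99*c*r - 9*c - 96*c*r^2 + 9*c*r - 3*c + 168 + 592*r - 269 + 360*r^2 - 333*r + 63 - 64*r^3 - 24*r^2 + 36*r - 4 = 5*c^3 + c^2*(-27*r - 66) + c*(-96*r^2 + 108*r + 223) - 64*r^3 + 336*r^2 + 295*r - 42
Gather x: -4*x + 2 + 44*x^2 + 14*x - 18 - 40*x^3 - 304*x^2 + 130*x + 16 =-40*x^3 - 260*x^2 + 140*x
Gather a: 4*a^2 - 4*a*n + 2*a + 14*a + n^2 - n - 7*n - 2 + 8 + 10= 4*a^2 + a*(16 - 4*n) + n^2 - 8*n + 16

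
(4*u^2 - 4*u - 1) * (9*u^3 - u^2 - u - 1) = 36*u^5 - 40*u^4 - 9*u^3 + u^2 + 5*u + 1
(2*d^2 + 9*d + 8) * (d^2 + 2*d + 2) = 2*d^4 + 13*d^3 + 30*d^2 + 34*d + 16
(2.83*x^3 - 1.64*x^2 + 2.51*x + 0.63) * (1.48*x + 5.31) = 4.1884*x^4 + 12.6001*x^3 - 4.9936*x^2 + 14.2605*x + 3.3453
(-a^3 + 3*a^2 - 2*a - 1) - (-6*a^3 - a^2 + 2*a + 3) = 5*a^3 + 4*a^2 - 4*a - 4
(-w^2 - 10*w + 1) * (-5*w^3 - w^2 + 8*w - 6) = 5*w^5 + 51*w^4 - 3*w^3 - 75*w^2 + 68*w - 6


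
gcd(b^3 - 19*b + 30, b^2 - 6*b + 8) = b - 2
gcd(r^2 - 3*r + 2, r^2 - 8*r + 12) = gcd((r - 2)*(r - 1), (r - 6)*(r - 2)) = r - 2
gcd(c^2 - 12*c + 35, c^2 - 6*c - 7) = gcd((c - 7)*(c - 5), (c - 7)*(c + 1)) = c - 7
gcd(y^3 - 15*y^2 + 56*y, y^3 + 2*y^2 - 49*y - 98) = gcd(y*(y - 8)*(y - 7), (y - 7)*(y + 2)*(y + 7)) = y - 7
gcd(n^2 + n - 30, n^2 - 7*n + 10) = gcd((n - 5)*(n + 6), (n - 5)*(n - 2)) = n - 5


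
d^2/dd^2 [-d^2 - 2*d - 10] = -2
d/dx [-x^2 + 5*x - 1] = 5 - 2*x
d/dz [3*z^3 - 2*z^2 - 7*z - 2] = 9*z^2 - 4*z - 7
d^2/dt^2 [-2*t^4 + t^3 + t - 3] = 6*t*(1 - 4*t)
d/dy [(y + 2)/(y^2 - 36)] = (y^2 - 2*y*(y + 2) - 36)/(y^2 - 36)^2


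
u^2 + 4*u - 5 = (u - 1)*(u + 5)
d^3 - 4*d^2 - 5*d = d*(d - 5)*(d + 1)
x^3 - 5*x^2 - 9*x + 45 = (x - 5)*(x - 3)*(x + 3)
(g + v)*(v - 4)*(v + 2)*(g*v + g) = g^2*v^3 - g^2*v^2 - 10*g^2*v - 8*g^2 + g*v^4 - g*v^3 - 10*g*v^2 - 8*g*v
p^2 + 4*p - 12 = (p - 2)*(p + 6)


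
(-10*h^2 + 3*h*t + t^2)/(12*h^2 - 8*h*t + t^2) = (5*h + t)/(-6*h + t)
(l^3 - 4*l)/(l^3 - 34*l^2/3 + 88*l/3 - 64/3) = 3*l*(l + 2)/(3*l^2 - 28*l + 32)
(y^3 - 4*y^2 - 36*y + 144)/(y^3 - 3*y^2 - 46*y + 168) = (y + 6)/(y + 7)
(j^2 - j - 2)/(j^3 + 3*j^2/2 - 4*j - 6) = 2*(j + 1)/(2*j^2 + 7*j + 6)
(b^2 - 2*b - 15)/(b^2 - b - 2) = (-b^2 + 2*b + 15)/(-b^2 + b + 2)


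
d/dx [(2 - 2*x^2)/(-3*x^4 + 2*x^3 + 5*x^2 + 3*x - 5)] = 2*(-6*x^5 + 2*x^4 + 12*x^3 - 9*x^2 - 3)/(9*x^8 - 12*x^7 - 26*x^6 + 2*x^5 + 67*x^4 + 10*x^3 - 41*x^2 - 30*x + 25)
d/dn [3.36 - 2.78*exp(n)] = -2.78*exp(n)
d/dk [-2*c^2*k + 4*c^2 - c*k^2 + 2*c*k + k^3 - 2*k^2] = -2*c^2 - 2*c*k + 2*c + 3*k^2 - 4*k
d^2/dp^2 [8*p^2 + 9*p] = 16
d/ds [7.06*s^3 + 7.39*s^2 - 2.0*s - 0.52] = 21.18*s^2 + 14.78*s - 2.0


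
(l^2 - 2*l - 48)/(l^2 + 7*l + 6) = (l - 8)/(l + 1)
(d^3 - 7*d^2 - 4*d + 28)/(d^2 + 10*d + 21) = (d^3 - 7*d^2 - 4*d + 28)/(d^2 + 10*d + 21)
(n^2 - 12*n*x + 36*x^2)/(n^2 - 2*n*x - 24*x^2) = (n - 6*x)/(n + 4*x)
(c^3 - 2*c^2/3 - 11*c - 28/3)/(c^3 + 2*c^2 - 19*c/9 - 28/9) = 3*(c - 4)/(3*c - 4)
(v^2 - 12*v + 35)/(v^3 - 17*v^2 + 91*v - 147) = (v - 5)/(v^2 - 10*v + 21)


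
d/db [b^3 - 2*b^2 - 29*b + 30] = 3*b^2 - 4*b - 29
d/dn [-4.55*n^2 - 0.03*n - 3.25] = -9.1*n - 0.03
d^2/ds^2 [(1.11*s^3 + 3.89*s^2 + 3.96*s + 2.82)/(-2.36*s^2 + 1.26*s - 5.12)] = (-7.105427357601e-15*s^5 - 2.8421709430404e-14*s^4 - 43.945608*s^3 + 230.749248*s^2 + 162.82224*s - 195.846352)/(13.144256*s^6 - 21.053088*s^5 + 96.789264*s^4 - 93.349368*s^3 + 209.983488*s^2 - 99.090432*s + 134.217728)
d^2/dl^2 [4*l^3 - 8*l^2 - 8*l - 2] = 24*l - 16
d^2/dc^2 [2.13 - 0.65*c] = 0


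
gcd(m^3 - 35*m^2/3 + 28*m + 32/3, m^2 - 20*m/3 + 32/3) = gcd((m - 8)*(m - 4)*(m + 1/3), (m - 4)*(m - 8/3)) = m - 4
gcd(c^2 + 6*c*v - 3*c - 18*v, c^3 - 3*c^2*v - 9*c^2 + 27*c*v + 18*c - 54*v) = c - 3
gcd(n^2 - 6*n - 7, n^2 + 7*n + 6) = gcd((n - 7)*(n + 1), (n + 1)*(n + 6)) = n + 1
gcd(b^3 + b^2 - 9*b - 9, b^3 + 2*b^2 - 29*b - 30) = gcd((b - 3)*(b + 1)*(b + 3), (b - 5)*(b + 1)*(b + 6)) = b + 1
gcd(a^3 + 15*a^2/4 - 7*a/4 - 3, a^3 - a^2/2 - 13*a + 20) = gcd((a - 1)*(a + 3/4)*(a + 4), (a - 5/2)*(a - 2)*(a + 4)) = a + 4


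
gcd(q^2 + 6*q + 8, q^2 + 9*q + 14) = q + 2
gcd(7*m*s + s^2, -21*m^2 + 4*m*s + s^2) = 7*m + s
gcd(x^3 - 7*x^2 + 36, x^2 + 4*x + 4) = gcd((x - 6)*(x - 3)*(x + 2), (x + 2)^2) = x + 2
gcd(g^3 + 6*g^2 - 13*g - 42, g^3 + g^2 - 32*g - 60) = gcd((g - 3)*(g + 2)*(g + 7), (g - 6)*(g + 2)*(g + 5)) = g + 2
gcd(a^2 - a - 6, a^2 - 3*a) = a - 3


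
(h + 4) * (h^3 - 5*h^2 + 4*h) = h^4 - h^3 - 16*h^2 + 16*h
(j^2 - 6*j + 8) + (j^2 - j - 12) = 2*j^2 - 7*j - 4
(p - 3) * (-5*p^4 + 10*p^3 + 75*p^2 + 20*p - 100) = -5*p^5 + 25*p^4 + 45*p^3 - 205*p^2 - 160*p + 300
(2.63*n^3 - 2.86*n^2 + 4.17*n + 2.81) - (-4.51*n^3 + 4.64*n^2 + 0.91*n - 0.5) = 7.14*n^3 - 7.5*n^2 + 3.26*n + 3.31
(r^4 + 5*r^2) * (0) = 0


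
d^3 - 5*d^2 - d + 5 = (d - 5)*(d - 1)*(d + 1)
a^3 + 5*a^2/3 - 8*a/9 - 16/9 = (a - 1)*(a + 4/3)^2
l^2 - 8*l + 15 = (l - 5)*(l - 3)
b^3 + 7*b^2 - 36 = (b - 2)*(b + 3)*(b + 6)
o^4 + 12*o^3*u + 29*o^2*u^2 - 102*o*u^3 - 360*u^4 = (o - 3*u)*(o + 4*u)*(o + 5*u)*(o + 6*u)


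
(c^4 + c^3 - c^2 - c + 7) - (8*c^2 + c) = c^4 + c^3 - 9*c^2 - 2*c + 7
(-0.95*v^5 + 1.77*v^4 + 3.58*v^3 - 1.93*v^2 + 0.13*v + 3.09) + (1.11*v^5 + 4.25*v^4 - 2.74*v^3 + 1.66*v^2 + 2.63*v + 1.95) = 0.16*v^5 + 6.02*v^4 + 0.84*v^3 - 0.27*v^2 + 2.76*v + 5.04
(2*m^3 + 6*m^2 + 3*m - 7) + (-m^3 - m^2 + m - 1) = m^3 + 5*m^2 + 4*m - 8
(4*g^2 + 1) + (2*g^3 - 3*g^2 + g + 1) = 2*g^3 + g^2 + g + 2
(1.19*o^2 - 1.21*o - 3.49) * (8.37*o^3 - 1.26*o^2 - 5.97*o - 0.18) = 9.9603*o^5 - 11.6271*o^4 - 34.791*o^3 + 11.4069*o^2 + 21.0531*o + 0.6282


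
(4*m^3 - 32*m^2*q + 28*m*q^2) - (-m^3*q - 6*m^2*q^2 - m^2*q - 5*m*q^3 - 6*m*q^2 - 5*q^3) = m^3*q + 4*m^3 + 6*m^2*q^2 - 31*m^2*q + 5*m*q^3 + 34*m*q^2 + 5*q^3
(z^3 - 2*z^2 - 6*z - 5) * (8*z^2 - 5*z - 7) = 8*z^5 - 21*z^4 - 45*z^3 + 4*z^2 + 67*z + 35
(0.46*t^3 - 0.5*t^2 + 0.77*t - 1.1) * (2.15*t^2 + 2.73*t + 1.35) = 0.989*t^5 + 0.1808*t^4 + 0.9115*t^3 - 0.9379*t^2 - 1.9635*t - 1.485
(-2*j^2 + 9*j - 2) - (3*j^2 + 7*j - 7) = -5*j^2 + 2*j + 5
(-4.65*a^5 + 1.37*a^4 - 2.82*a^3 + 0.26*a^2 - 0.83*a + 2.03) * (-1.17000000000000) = 5.4405*a^5 - 1.6029*a^4 + 3.2994*a^3 - 0.3042*a^2 + 0.9711*a - 2.3751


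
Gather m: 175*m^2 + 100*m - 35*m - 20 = 175*m^2 + 65*m - 20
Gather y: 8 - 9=-1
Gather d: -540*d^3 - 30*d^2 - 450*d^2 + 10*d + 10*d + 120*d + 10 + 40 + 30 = -540*d^3 - 480*d^2 + 140*d + 80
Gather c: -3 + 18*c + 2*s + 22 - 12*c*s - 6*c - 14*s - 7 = c*(12 - 12*s) - 12*s + 12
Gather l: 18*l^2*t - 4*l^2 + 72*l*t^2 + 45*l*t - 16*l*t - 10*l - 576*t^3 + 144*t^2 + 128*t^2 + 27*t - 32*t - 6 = l^2*(18*t - 4) + l*(72*t^2 + 29*t - 10) - 576*t^3 + 272*t^2 - 5*t - 6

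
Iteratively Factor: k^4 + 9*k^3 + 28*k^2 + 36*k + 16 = (k + 4)*(k^3 + 5*k^2 + 8*k + 4) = (k + 2)*(k + 4)*(k^2 + 3*k + 2) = (k + 1)*(k + 2)*(k + 4)*(k + 2)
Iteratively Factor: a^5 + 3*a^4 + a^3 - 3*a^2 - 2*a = (a + 1)*(a^4 + 2*a^3 - a^2 - 2*a) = (a + 1)*(a + 2)*(a^3 - a) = (a + 1)^2*(a + 2)*(a^2 - a) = (a - 1)*(a + 1)^2*(a + 2)*(a)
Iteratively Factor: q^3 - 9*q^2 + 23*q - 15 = (q - 1)*(q^2 - 8*q + 15) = (q - 3)*(q - 1)*(q - 5)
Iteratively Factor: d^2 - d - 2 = (d + 1)*(d - 2)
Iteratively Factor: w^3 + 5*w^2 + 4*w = (w)*(w^2 + 5*w + 4) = w*(w + 4)*(w + 1)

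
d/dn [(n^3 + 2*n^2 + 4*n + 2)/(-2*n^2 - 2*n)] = (-n^4/2 - n^3 + n^2 + 2*n + 1)/(n^2*(n^2 + 2*n + 1))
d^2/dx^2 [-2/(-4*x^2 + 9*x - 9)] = 4*(-16*x^2 + 36*x + (8*x - 9)^2 - 36)/(4*x^2 - 9*x + 9)^3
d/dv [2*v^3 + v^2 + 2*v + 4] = 6*v^2 + 2*v + 2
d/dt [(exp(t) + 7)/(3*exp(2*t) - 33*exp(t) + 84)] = (-(exp(t) + 7)*(2*exp(t) - 11) + exp(2*t) - 11*exp(t) + 28)*exp(t)/(3*(exp(2*t) - 11*exp(t) + 28)^2)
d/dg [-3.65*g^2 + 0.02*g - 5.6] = 0.02 - 7.3*g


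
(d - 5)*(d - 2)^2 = d^3 - 9*d^2 + 24*d - 20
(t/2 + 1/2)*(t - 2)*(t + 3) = t^3/2 + t^2 - 5*t/2 - 3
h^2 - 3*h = h*(h - 3)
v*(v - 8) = v^2 - 8*v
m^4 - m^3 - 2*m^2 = m^2*(m - 2)*(m + 1)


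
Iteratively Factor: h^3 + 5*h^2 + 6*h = (h + 3)*(h^2 + 2*h) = (h + 2)*(h + 3)*(h)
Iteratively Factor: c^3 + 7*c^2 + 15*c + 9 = (c + 1)*(c^2 + 6*c + 9) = (c + 1)*(c + 3)*(c + 3)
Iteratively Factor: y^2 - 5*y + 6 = (y - 2)*(y - 3)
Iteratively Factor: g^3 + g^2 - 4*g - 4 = (g + 2)*(g^2 - g - 2) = (g - 2)*(g + 2)*(g + 1)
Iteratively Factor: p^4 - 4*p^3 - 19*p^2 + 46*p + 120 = (p + 2)*(p^3 - 6*p^2 - 7*p + 60) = (p - 5)*(p + 2)*(p^2 - p - 12) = (p - 5)*(p + 2)*(p + 3)*(p - 4)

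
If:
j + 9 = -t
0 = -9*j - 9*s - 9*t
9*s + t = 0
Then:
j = 72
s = 9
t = -81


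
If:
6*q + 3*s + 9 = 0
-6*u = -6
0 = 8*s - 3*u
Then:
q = -27/16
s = 3/8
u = 1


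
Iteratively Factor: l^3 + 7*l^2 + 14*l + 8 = (l + 1)*(l^2 + 6*l + 8) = (l + 1)*(l + 2)*(l + 4)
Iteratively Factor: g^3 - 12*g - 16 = (g + 2)*(g^2 - 2*g - 8) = (g - 4)*(g + 2)*(g + 2)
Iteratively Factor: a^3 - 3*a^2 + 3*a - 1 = (a - 1)*(a^2 - 2*a + 1) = (a - 1)^2*(a - 1)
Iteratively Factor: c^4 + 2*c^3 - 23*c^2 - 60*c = (c)*(c^3 + 2*c^2 - 23*c - 60) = c*(c - 5)*(c^2 + 7*c + 12) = c*(c - 5)*(c + 3)*(c + 4)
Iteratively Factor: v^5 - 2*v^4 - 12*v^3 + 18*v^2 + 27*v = (v + 1)*(v^4 - 3*v^3 - 9*v^2 + 27*v) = v*(v + 1)*(v^3 - 3*v^2 - 9*v + 27) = v*(v - 3)*(v + 1)*(v^2 - 9) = v*(v - 3)*(v + 1)*(v + 3)*(v - 3)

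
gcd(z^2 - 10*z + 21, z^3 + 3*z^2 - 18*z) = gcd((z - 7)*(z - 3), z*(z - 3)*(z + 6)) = z - 3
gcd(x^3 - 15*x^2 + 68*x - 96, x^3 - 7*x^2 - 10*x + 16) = x - 8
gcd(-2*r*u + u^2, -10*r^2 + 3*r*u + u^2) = 2*r - u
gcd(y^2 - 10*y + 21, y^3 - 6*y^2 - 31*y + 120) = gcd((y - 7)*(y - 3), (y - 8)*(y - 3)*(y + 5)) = y - 3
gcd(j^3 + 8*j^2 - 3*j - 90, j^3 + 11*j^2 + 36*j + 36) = j + 6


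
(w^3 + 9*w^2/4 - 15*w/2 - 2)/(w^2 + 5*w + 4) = (4*w^2 - 7*w - 2)/(4*(w + 1))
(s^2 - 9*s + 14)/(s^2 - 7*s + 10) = (s - 7)/(s - 5)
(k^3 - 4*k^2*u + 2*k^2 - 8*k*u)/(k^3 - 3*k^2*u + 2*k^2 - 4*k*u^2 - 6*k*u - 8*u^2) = k/(k + u)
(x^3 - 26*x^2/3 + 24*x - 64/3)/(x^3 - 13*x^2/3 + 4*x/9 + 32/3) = 3*(x^2 - 6*x + 8)/(3*x^2 - 5*x - 12)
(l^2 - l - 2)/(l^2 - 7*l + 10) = (l + 1)/(l - 5)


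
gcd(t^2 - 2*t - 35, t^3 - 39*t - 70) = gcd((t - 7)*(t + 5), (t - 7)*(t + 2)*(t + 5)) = t^2 - 2*t - 35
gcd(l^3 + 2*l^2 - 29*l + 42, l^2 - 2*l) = l - 2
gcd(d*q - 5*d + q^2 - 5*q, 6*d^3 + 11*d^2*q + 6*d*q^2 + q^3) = d + q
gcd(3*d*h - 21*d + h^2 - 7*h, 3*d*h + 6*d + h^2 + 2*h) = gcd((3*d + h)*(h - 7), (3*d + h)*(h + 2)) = 3*d + h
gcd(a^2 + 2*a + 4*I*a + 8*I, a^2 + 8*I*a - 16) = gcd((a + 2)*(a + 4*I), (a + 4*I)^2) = a + 4*I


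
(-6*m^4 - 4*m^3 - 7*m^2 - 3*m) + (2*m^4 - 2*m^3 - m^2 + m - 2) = -4*m^4 - 6*m^3 - 8*m^2 - 2*m - 2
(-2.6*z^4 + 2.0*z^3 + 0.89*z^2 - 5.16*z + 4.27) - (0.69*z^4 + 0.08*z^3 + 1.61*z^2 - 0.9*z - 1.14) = -3.29*z^4 + 1.92*z^3 - 0.72*z^2 - 4.26*z + 5.41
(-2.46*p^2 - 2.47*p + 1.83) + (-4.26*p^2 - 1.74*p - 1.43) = -6.72*p^2 - 4.21*p + 0.4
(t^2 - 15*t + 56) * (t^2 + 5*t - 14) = t^4 - 10*t^3 - 33*t^2 + 490*t - 784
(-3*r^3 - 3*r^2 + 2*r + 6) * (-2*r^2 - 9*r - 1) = 6*r^5 + 33*r^4 + 26*r^3 - 27*r^2 - 56*r - 6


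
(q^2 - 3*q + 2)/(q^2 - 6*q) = (q^2 - 3*q + 2)/(q*(q - 6))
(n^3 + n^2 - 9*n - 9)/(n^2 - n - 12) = (n^2 - 2*n - 3)/(n - 4)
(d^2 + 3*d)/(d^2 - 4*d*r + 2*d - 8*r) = d*(d + 3)/(d^2 - 4*d*r + 2*d - 8*r)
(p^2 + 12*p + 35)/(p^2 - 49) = (p + 5)/(p - 7)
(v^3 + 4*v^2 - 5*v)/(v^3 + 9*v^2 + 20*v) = (v - 1)/(v + 4)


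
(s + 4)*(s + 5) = s^2 + 9*s + 20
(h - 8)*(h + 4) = h^2 - 4*h - 32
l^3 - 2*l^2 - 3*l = l*(l - 3)*(l + 1)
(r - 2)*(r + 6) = r^2 + 4*r - 12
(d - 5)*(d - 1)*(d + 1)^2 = d^4 - 4*d^3 - 6*d^2 + 4*d + 5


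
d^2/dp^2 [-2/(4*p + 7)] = -64/(4*p + 7)^3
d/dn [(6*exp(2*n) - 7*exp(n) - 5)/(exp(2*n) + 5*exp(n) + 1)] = (37*exp(2*n) + 22*exp(n) + 18)*exp(n)/(exp(4*n) + 10*exp(3*n) + 27*exp(2*n) + 10*exp(n) + 1)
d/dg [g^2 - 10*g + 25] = 2*g - 10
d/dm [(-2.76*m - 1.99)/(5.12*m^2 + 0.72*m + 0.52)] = (14.1312*m^2 + 20.3776*m - 0.00240000000000018)/(26.2144*m^4 + 7.3728*m^3 + 5.8432*m^2 + 0.7488*m + 0.2704)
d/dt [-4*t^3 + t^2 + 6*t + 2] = -12*t^2 + 2*t + 6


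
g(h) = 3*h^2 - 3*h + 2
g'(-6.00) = -39.00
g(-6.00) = 128.00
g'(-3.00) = -21.00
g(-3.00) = 38.00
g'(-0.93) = -8.58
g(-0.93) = 7.38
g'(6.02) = 33.12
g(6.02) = 92.66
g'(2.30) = 10.80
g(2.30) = 10.97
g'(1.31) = 4.86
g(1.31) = 3.22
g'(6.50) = 36.00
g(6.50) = 109.25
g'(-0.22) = -4.32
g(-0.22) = 2.81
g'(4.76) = 25.56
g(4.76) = 55.69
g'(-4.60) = -30.60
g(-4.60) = 79.28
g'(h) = 6*h - 3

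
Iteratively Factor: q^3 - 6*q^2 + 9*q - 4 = (q - 4)*(q^2 - 2*q + 1) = (q - 4)*(q - 1)*(q - 1)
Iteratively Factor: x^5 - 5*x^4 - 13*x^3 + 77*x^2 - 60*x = (x - 1)*(x^4 - 4*x^3 - 17*x^2 + 60*x) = (x - 5)*(x - 1)*(x^3 + x^2 - 12*x) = (x - 5)*(x - 3)*(x - 1)*(x^2 + 4*x) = x*(x - 5)*(x - 3)*(x - 1)*(x + 4)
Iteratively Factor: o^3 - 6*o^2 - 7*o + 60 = (o + 3)*(o^2 - 9*o + 20) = (o - 4)*(o + 3)*(o - 5)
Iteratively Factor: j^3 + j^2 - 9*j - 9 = (j - 3)*(j^2 + 4*j + 3) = (j - 3)*(j + 3)*(j + 1)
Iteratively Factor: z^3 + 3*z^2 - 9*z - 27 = (z + 3)*(z^2 - 9) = (z - 3)*(z + 3)*(z + 3)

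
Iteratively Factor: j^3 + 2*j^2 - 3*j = (j + 3)*(j^2 - j) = (j - 1)*(j + 3)*(j)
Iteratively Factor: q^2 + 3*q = (q + 3)*(q)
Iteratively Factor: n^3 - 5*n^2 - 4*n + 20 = (n - 2)*(n^2 - 3*n - 10) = (n - 5)*(n - 2)*(n + 2)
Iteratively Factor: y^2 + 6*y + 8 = (y + 2)*(y + 4)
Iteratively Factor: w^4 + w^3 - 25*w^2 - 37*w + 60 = (w - 5)*(w^3 + 6*w^2 + 5*w - 12) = (w - 5)*(w + 4)*(w^2 + 2*w - 3) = (w - 5)*(w + 3)*(w + 4)*(w - 1)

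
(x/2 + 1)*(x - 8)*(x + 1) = x^3/2 - 5*x^2/2 - 11*x - 8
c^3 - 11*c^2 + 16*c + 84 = (c - 7)*(c - 6)*(c + 2)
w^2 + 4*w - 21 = (w - 3)*(w + 7)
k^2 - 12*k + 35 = (k - 7)*(k - 5)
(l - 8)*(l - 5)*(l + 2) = l^3 - 11*l^2 + 14*l + 80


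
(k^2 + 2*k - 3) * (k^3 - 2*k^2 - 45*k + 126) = k^5 - 52*k^3 + 42*k^2 + 387*k - 378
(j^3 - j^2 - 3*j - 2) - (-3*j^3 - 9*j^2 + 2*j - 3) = 4*j^3 + 8*j^2 - 5*j + 1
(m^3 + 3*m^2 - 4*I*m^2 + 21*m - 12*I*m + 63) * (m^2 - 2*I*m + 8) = m^5 + 3*m^4 - 6*I*m^4 + 21*m^3 - 18*I*m^3 + 63*m^2 - 74*I*m^2 + 168*m - 222*I*m + 504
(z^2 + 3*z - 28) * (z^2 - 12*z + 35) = z^4 - 9*z^3 - 29*z^2 + 441*z - 980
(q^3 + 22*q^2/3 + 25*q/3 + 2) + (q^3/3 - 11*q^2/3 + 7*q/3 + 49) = 4*q^3/3 + 11*q^2/3 + 32*q/3 + 51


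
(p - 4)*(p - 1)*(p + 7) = p^3 + 2*p^2 - 31*p + 28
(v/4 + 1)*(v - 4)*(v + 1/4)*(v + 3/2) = v^4/4 + 7*v^3/16 - 125*v^2/32 - 7*v - 3/2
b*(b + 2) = b^2 + 2*b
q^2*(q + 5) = q^3 + 5*q^2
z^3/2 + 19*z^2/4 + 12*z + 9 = (z/2 + 1)*(z + 3/2)*(z + 6)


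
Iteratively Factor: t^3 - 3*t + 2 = (t - 1)*(t^2 + t - 2) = (t - 1)^2*(t + 2)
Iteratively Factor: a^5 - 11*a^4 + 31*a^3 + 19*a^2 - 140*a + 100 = (a + 2)*(a^4 - 13*a^3 + 57*a^2 - 95*a + 50) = (a - 2)*(a + 2)*(a^3 - 11*a^2 + 35*a - 25) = (a - 5)*(a - 2)*(a + 2)*(a^2 - 6*a + 5) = (a - 5)^2*(a - 2)*(a + 2)*(a - 1)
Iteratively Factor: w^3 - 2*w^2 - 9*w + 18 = (w - 3)*(w^2 + w - 6) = (w - 3)*(w - 2)*(w + 3)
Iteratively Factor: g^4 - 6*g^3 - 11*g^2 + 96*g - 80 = (g - 5)*(g^3 - g^2 - 16*g + 16) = (g - 5)*(g + 4)*(g^2 - 5*g + 4) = (g - 5)*(g - 1)*(g + 4)*(g - 4)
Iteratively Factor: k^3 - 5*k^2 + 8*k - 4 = (k - 2)*(k^2 - 3*k + 2) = (k - 2)*(k - 1)*(k - 2)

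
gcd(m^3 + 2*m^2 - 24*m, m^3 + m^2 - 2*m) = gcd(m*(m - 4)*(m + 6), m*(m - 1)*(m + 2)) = m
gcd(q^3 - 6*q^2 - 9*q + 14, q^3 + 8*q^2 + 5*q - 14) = q^2 + q - 2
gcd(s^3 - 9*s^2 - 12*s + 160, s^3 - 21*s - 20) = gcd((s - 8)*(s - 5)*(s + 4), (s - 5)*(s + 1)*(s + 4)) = s^2 - s - 20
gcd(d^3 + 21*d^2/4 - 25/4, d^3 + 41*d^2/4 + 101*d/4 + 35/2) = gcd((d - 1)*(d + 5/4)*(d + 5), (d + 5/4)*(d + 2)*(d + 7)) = d + 5/4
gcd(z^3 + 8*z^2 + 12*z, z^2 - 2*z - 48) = z + 6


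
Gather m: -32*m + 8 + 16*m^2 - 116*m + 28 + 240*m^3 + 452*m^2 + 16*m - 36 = 240*m^3 + 468*m^2 - 132*m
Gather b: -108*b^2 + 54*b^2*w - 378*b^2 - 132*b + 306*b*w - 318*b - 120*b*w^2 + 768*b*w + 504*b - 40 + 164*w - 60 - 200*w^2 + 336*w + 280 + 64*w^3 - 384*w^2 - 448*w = b^2*(54*w - 486) + b*(-120*w^2 + 1074*w + 54) + 64*w^3 - 584*w^2 + 52*w + 180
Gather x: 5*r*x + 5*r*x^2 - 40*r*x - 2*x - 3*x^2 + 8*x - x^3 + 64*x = -x^3 + x^2*(5*r - 3) + x*(70 - 35*r)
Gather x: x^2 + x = x^2 + x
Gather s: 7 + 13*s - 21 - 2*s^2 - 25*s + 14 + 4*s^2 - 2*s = 2*s^2 - 14*s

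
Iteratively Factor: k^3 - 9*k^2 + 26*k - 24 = (k - 2)*(k^2 - 7*k + 12) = (k - 4)*(k - 2)*(k - 3)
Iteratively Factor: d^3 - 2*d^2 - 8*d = (d)*(d^2 - 2*d - 8) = d*(d - 4)*(d + 2)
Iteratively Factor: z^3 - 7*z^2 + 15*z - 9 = (z - 1)*(z^2 - 6*z + 9) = (z - 3)*(z - 1)*(z - 3)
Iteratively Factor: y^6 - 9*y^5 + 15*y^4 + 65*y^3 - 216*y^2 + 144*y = (y - 4)*(y^5 - 5*y^4 - 5*y^3 + 45*y^2 - 36*y) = y*(y - 4)*(y^4 - 5*y^3 - 5*y^2 + 45*y - 36) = y*(y - 4)*(y - 3)*(y^3 - 2*y^2 - 11*y + 12) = y*(y - 4)*(y - 3)*(y - 1)*(y^2 - y - 12) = y*(y - 4)^2*(y - 3)*(y - 1)*(y + 3)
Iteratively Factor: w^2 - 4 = (w - 2)*(w + 2)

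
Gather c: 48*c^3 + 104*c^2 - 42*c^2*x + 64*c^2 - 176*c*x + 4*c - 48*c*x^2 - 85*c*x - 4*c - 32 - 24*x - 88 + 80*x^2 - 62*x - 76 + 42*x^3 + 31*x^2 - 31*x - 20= 48*c^3 + c^2*(168 - 42*x) + c*(-48*x^2 - 261*x) + 42*x^3 + 111*x^2 - 117*x - 216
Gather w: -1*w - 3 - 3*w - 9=-4*w - 12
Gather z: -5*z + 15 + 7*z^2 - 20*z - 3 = 7*z^2 - 25*z + 12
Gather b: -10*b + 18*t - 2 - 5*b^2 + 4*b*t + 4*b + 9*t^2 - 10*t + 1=-5*b^2 + b*(4*t - 6) + 9*t^2 + 8*t - 1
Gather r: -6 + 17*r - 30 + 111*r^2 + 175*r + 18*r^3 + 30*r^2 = 18*r^3 + 141*r^2 + 192*r - 36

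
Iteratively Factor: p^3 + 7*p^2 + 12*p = (p)*(p^2 + 7*p + 12) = p*(p + 3)*(p + 4)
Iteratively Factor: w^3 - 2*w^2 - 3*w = (w)*(w^2 - 2*w - 3) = w*(w - 3)*(w + 1)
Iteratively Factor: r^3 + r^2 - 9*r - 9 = (r + 3)*(r^2 - 2*r - 3) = (r + 1)*(r + 3)*(r - 3)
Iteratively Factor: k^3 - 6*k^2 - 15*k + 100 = (k + 4)*(k^2 - 10*k + 25) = (k - 5)*(k + 4)*(k - 5)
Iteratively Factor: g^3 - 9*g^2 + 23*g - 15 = (g - 3)*(g^2 - 6*g + 5) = (g - 5)*(g - 3)*(g - 1)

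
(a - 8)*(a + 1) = a^2 - 7*a - 8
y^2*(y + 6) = y^3 + 6*y^2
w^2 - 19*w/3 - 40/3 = (w - 8)*(w + 5/3)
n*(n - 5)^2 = n^3 - 10*n^2 + 25*n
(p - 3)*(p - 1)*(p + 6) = p^3 + 2*p^2 - 21*p + 18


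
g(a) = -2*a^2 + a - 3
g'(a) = 1 - 4*a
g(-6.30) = -88.68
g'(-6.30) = 26.20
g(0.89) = -3.69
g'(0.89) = -2.56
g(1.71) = -7.14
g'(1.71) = -5.84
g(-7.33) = -117.79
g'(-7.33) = 30.32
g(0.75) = -3.38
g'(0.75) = -2.00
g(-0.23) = -3.34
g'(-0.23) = 1.92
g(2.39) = -12.03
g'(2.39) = -8.56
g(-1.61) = -9.79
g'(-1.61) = 7.44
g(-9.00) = -174.00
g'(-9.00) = 37.00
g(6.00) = -69.00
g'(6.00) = -23.00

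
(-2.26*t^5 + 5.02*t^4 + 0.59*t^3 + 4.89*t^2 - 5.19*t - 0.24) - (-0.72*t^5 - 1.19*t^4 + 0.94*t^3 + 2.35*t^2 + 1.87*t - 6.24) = -1.54*t^5 + 6.21*t^4 - 0.35*t^3 + 2.54*t^2 - 7.06*t + 6.0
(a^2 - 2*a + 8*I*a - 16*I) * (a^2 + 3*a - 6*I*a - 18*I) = a^4 + a^3 + 2*I*a^3 + 42*a^2 + 2*I*a^2 + 48*a - 12*I*a - 288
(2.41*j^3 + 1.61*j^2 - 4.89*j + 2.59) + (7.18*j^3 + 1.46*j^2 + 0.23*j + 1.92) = 9.59*j^3 + 3.07*j^2 - 4.66*j + 4.51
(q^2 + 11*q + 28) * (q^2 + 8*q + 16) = q^4 + 19*q^3 + 132*q^2 + 400*q + 448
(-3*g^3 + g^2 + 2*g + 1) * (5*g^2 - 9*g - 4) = -15*g^5 + 32*g^4 + 13*g^3 - 17*g^2 - 17*g - 4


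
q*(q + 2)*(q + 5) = q^3 + 7*q^2 + 10*q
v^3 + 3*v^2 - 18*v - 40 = (v - 4)*(v + 2)*(v + 5)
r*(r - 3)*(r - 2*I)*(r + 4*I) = r^4 - 3*r^3 + 2*I*r^3 + 8*r^2 - 6*I*r^2 - 24*r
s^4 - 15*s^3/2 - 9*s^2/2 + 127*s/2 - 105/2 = (s - 7)*(s - 5/2)*(s - 1)*(s + 3)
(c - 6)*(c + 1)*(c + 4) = c^3 - c^2 - 26*c - 24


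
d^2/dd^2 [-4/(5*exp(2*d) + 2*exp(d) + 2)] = 8*(-4*(5*exp(d) + 1)^2*exp(d) + (10*exp(d) + 1)*(5*exp(2*d) + 2*exp(d) + 2))*exp(d)/(5*exp(2*d) + 2*exp(d) + 2)^3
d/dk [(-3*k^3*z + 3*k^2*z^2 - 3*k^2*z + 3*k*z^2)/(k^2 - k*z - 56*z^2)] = 3*z*(k*(2*k - z)*(k^2 - k*z + k - z) + (-k^2 + k*z + 56*z^2)*(3*k^2 - 2*k*z + 2*k - z))/(-k^2 + k*z + 56*z^2)^2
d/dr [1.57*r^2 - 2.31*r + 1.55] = 3.14*r - 2.31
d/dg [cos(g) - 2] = -sin(g)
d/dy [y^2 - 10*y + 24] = 2*y - 10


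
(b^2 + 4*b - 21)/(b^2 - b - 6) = (b + 7)/(b + 2)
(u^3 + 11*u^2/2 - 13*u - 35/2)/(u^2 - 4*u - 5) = (2*u^2 + 9*u - 35)/(2*(u - 5))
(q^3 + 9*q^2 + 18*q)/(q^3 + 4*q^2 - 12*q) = (q + 3)/(q - 2)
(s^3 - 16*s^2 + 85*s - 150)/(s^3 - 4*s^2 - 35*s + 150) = (s - 6)/(s + 6)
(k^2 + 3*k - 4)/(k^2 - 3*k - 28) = (k - 1)/(k - 7)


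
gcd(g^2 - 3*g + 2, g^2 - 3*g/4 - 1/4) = g - 1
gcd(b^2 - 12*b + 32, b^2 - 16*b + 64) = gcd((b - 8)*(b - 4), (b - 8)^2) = b - 8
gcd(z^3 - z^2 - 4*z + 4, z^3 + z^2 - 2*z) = z^2 + z - 2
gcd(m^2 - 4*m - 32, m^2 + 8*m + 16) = m + 4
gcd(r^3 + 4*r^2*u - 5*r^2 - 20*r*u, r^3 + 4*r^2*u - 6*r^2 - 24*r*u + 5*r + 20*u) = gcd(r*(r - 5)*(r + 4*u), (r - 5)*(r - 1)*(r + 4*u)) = r^2 + 4*r*u - 5*r - 20*u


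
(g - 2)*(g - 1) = g^2 - 3*g + 2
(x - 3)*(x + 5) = x^2 + 2*x - 15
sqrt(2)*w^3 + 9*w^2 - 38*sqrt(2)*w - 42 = (w - 3*sqrt(2))*(w + 7*sqrt(2))*(sqrt(2)*w + 1)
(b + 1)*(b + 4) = b^2 + 5*b + 4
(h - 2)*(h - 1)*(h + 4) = h^3 + h^2 - 10*h + 8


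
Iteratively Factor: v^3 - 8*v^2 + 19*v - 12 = (v - 3)*(v^2 - 5*v + 4) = (v - 3)*(v - 1)*(v - 4)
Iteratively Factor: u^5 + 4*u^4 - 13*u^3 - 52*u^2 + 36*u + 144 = (u + 2)*(u^4 + 2*u^3 - 17*u^2 - 18*u + 72) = (u - 3)*(u + 2)*(u^3 + 5*u^2 - 2*u - 24) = (u - 3)*(u + 2)*(u + 3)*(u^2 + 2*u - 8) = (u - 3)*(u - 2)*(u + 2)*(u + 3)*(u + 4)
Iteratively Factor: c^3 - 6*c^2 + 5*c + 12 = (c - 4)*(c^2 - 2*c - 3) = (c - 4)*(c + 1)*(c - 3)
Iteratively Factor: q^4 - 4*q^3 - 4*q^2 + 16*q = (q + 2)*(q^3 - 6*q^2 + 8*q) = (q - 2)*(q + 2)*(q^2 - 4*q) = q*(q - 2)*(q + 2)*(q - 4)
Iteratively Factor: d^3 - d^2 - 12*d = (d)*(d^2 - d - 12) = d*(d + 3)*(d - 4)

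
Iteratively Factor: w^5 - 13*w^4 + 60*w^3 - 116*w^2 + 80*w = (w - 4)*(w^4 - 9*w^3 + 24*w^2 - 20*w) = (w - 4)*(w - 2)*(w^3 - 7*w^2 + 10*w) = w*(w - 4)*(w - 2)*(w^2 - 7*w + 10) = w*(w - 5)*(w - 4)*(w - 2)*(w - 2)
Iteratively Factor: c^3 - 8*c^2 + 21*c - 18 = (c - 2)*(c^2 - 6*c + 9) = (c - 3)*(c - 2)*(c - 3)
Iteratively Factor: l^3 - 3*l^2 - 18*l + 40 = (l - 2)*(l^2 - l - 20) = (l - 2)*(l + 4)*(l - 5)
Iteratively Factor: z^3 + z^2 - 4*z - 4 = (z + 1)*(z^2 - 4) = (z + 1)*(z + 2)*(z - 2)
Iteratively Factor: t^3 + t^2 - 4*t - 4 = (t + 2)*(t^2 - t - 2) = (t - 2)*(t + 2)*(t + 1)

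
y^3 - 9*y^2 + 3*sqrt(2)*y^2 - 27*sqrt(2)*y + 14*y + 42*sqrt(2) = (y - 7)*(y - 2)*(y + 3*sqrt(2))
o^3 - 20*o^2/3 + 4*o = o*(o - 6)*(o - 2/3)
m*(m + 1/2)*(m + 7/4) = m^3 + 9*m^2/4 + 7*m/8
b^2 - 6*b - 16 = (b - 8)*(b + 2)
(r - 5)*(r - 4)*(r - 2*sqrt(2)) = r^3 - 9*r^2 - 2*sqrt(2)*r^2 + 20*r + 18*sqrt(2)*r - 40*sqrt(2)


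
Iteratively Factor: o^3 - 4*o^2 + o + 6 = (o - 2)*(o^2 - 2*o - 3) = (o - 3)*(o - 2)*(o + 1)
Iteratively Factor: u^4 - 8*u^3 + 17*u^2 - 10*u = (u)*(u^3 - 8*u^2 + 17*u - 10) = u*(u - 5)*(u^2 - 3*u + 2) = u*(u - 5)*(u - 1)*(u - 2)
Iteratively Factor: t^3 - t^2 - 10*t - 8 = (t - 4)*(t^2 + 3*t + 2) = (t - 4)*(t + 2)*(t + 1)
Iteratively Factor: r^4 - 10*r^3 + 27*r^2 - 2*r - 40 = (r - 5)*(r^3 - 5*r^2 + 2*r + 8) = (r - 5)*(r - 2)*(r^2 - 3*r - 4) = (r - 5)*(r - 4)*(r - 2)*(r + 1)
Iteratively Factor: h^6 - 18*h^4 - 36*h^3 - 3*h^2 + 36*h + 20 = (h + 1)*(h^5 - h^4 - 17*h^3 - 19*h^2 + 16*h + 20) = (h - 1)*(h + 1)*(h^4 - 17*h^2 - 36*h - 20) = (h - 1)*(h + 1)*(h + 2)*(h^3 - 2*h^2 - 13*h - 10) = (h - 5)*(h - 1)*(h + 1)*(h + 2)*(h^2 + 3*h + 2) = (h - 5)*(h - 1)*(h + 1)^2*(h + 2)*(h + 2)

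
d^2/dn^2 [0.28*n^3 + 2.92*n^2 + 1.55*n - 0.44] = 1.68*n + 5.84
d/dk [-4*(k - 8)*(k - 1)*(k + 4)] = -12*k^2 + 40*k + 112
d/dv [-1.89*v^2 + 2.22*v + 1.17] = 2.22 - 3.78*v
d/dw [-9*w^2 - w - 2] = -18*w - 1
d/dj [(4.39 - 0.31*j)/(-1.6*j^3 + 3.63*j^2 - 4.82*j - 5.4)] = (-0.992*j^3 + 22.1973*j^2 - 31.8714*j + 22.8338)/(2.56*j^6 - 11.616*j^5 + 28.6009*j^4 - 17.7132*j^3 - 15.9716*j^2 + 52.056*j + 29.16)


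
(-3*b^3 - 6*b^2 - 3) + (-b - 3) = -3*b^3 - 6*b^2 - b - 6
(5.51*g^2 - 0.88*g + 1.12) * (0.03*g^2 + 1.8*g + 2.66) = 0.1653*g^4 + 9.8916*g^3 + 13.1062*g^2 - 0.3248*g + 2.9792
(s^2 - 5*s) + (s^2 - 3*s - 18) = 2*s^2 - 8*s - 18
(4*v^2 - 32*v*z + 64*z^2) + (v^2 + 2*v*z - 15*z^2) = 5*v^2 - 30*v*z + 49*z^2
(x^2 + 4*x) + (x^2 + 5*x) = 2*x^2 + 9*x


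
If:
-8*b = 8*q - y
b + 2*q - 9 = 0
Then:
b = y/4 - 9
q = 9 - y/8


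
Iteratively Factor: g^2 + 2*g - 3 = (g - 1)*(g + 3)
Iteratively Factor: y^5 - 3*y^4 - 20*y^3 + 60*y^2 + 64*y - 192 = (y - 2)*(y^4 - y^3 - 22*y^2 + 16*y + 96) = (y - 3)*(y - 2)*(y^3 + 2*y^2 - 16*y - 32) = (y - 3)*(y - 2)*(y + 2)*(y^2 - 16) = (y - 3)*(y - 2)*(y + 2)*(y + 4)*(y - 4)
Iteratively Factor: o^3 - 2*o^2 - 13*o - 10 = (o - 5)*(o^2 + 3*o + 2) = (o - 5)*(o + 1)*(o + 2)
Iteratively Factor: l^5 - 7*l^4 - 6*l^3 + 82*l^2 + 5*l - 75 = (l - 5)*(l^4 - 2*l^3 - 16*l^2 + 2*l + 15) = (l - 5)^2*(l^3 + 3*l^2 - l - 3) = (l - 5)^2*(l - 1)*(l^2 + 4*l + 3) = (l - 5)^2*(l - 1)*(l + 1)*(l + 3)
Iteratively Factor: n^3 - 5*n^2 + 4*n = (n - 4)*(n^2 - n) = (n - 4)*(n - 1)*(n)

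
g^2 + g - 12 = (g - 3)*(g + 4)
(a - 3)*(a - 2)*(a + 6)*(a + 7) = a^4 + 8*a^3 - 17*a^2 - 132*a + 252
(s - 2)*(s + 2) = s^2 - 4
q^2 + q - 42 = (q - 6)*(q + 7)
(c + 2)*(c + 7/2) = c^2 + 11*c/2 + 7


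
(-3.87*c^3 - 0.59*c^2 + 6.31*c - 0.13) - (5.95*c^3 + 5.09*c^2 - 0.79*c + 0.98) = -9.82*c^3 - 5.68*c^2 + 7.1*c - 1.11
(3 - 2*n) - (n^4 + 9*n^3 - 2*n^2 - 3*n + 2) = -n^4 - 9*n^3 + 2*n^2 + n + 1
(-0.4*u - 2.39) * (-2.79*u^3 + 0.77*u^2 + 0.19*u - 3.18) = 1.116*u^4 + 6.3601*u^3 - 1.9163*u^2 + 0.8179*u + 7.6002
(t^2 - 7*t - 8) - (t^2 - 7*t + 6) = -14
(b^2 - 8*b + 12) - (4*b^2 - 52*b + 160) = -3*b^2 + 44*b - 148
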